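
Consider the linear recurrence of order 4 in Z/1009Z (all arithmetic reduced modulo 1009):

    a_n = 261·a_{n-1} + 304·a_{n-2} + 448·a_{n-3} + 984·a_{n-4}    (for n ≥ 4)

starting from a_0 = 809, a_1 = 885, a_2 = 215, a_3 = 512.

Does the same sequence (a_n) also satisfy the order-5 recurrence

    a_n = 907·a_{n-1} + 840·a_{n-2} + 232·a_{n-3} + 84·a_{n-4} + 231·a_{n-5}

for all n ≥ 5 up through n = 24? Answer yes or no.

Terms a_0..a_24: 809, 885, 215, 512, 117, 58, 259, 740, 307, 934, 243, 237, 617, 764, 735, 390, 263, 955, 223, 529, 537, 645, 997, 555, 25
n=5: candidate gives 747, actual a_5 = 58 ✗

no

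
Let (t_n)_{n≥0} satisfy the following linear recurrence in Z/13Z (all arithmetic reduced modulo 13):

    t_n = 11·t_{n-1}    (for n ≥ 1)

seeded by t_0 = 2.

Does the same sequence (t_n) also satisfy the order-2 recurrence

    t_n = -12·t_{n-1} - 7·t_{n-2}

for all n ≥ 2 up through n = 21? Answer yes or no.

yes

Terms t_0..t_21: 2, 9, 8, 10, 6, 1, 11, 4, 5, 3, 7, 12, 2, 9, 8, 10, 6, 1, 11, 4, 5, 3
n=2: candidate gives 8, actual t_2 = 8 ✓
n=3: candidate gives 10, actual t_3 = 10 ✓
n=4: candidate gives 6, actual t_4 = 6 ✓
n=5: candidate gives 1, actual t_5 = 1 ✓
n=6: candidate gives 11, actual t_6 = 11 ✓
n=7: candidate gives 4, actual t_7 = 4 ✓
n=8: candidate gives 5, actual t_8 = 5 ✓
n=9: candidate gives 3, actual t_9 = 3 ✓
n=10: candidate gives 7, actual t_10 = 7 ✓
n=11: candidate gives 12, actual t_11 = 12 ✓
n=12: candidate gives 2, actual t_12 = 2 ✓
n=13: candidate gives 9, actual t_13 = 9 ✓
n=14: candidate gives 8, actual t_14 = 8 ✓
n=15: candidate gives 10, actual t_15 = 10 ✓
n=16: candidate gives 6, actual t_16 = 6 ✓
n=17: candidate gives 1, actual t_17 = 1 ✓
n=18: candidate gives 11, actual t_18 = 11 ✓
n=19: candidate gives 4, actual t_19 = 4 ✓
n=20: candidate gives 5, actual t_20 = 5 ✓
n=21: candidate gives 3, actual t_21 = 3 ✓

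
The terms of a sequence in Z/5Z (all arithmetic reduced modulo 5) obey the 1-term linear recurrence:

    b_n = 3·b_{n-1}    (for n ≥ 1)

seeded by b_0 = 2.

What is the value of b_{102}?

3

b_1 = 3·2 = 1
b_2 = 3·1 = 3
b_3 = 3·3 = 4
b_4 = 3·4 = 2
(b_4) = (2) = (b_0), so the sequence has period 4.
102 ≡ 2 (mod 4), hence b_102 = b_2 = 3.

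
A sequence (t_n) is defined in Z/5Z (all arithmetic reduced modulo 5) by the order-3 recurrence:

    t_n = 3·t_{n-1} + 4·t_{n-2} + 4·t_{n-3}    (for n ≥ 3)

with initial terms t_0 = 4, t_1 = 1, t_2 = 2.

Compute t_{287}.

t_3 = 3·2 + 4·1 + 4·4 = 1
t_4 = 3·1 + 4·2 + 4·1 = 0
t_5 = 3·0 + 4·1 + 4·2 = 2
t_6 = 3·2 + 4·0 + 4·1 = 0
t_7 = 3·0 + 4·2 + 4·0 = 3
t_8 = 3·3 + 4·0 + 4·2 = 2
t_9 = 3·2 + 4·3 + 4·0 = 3
t_10 = 3·3 + 4·2 + 4·3 = 4
t_11 = 3·4 + 4·3 + 4·2 = 2
t_12 = 3·2 + 4·4 + 4·3 = 4
t_13 = 3·4 + 4·2 + 4·4 = 1
t_14 = 3·1 + 4·4 + 4·2 = 2
(t_12, t_13, t_14) = (4, 1, 2) = (t_0, t_1, t_2), so the sequence has period 12.
287 ≡ 11 (mod 12), hence t_287 = t_11 = 2.

2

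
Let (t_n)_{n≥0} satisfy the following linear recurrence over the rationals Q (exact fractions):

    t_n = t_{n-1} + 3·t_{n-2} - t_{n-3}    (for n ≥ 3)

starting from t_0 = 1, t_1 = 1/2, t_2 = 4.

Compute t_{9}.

1261/2

t_3 = 1·4 + 3·1/2 + -1·1 = 9/2
t_4 = 1·9/2 + 3·4 + -1·1/2 = 16
t_5 = 1·16 + 3·9/2 + -1·4 = 51/2
t_6 = 1·51/2 + 3·16 + -1·9/2 = 69
t_7 = 1·69 + 3·51/2 + -1·16 = 259/2
t_8 = 1·259/2 + 3·69 + -1·51/2 = 311
t_9 = 1·311 + 3·259/2 + -1·69 = 1261/2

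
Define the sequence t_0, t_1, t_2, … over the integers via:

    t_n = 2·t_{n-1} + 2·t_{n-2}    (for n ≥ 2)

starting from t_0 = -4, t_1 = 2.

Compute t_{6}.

t_2 = 2·2 + 2·-4 = -4
t_3 = 2·-4 + 2·2 = -4
t_4 = 2·-4 + 2·-4 = -16
t_5 = 2·-16 + 2·-4 = -40
t_6 = 2·-40 + 2·-16 = -112

-112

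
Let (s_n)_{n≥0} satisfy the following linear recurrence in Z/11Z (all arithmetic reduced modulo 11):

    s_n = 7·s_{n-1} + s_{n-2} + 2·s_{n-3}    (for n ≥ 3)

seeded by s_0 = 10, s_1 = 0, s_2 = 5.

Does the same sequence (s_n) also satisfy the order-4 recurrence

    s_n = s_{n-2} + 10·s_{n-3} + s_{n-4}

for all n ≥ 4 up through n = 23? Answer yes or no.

Terms s_0..s_23: 10, 0, 5, 0, 5, 1, 1, 7, 8, 10, 4, 10, 6, 5, 6, 4, 0, 5, 10, 9, 6, 5, 4, 1
n=4: candidate gives 4, actual s_4 = 5 ✗

no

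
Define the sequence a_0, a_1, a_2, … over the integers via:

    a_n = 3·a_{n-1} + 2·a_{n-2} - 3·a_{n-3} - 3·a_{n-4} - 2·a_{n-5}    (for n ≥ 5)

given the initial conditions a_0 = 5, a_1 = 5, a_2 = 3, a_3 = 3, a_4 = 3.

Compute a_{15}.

-3825933

a_5 = 3·3 + 2·3 + -3·3 + -3·5 + -2·5 = -19
a_6 = 3·-19 + 2·3 + -3·3 + -3·3 + -2·5 = -79
a_7 = 3·-79 + 2·-19 + -3·3 + -3·3 + -2·3 = -299
a_8 = 3·-299 + 2·-79 + -3·-19 + -3·3 + -2·3 = -1013
a_9 = 3·-1013 + 2·-299 + -3·-79 + -3·-19 + -2·3 = -3349
a_10 = 3·-3349 + 2·-1013 + -3·-299 + -3·-79 + -2·-19 = -10901
a_11 = 3·-10901 + 2·-3349 + -3·-1013 + -3·-299 + -2·-79 = -35307
a_12 = 3·-35307 + 2·-10901 + -3·-3349 + -3·-1013 + -2·-299 = -114039
a_13 = 3·-114039 + 2·-35307 + -3·-10901 + -3·-3349 + -2·-1013 = -367955
a_14 = 3·-367955 + 2·-114039 + -3·-35307 + -3·-10901 + -2·-3349 = -1186621
a_15 = 3·-1186621 + 2·-367955 + -3·-114039 + -3·-35307 + -2·-10901 = -3825933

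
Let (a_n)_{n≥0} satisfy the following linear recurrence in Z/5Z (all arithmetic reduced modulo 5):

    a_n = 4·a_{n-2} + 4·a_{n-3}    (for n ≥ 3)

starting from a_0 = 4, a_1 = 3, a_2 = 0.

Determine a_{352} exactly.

2

a_3 = 0·0 + 4·3 + 4·4 = 3
a_4 = 0·3 + 4·0 + 4·3 = 2
a_5 = 0·2 + 4·3 + 4·0 = 2
a_6 = 0·2 + 4·2 + 4·3 = 0
a_7 = 0·0 + 4·2 + 4·2 = 1
a_8 = 0·1 + 4·0 + 4·2 = 3
a_9 = 0·3 + 4·1 + 4·0 = 4
a_10 = 0·4 + 4·3 + 4·1 = 1
a_11 = 0·1 + 4·4 + 4·3 = 3
a_12 = 0·3 + 4·1 + 4·4 = 0
a_13 = 0·0 + 4·3 + 4·1 = 1
a_14 = 0·1 + 4·0 + 4·3 = 2
a_15 = 0·2 + 4·1 + 4·0 = 4
a_16 = 0·4 + 4·2 + 4·1 = 2
a_17 = 0·2 + 4·4 + 4·2 = 4
a_18 = 0·4 + 4·2 + 4·4 = 4
a_19 = 0·4 + 4·4 + 4·2 = 4
a_20 = 0·4 + 4·4 + 4·4 = 2
a_21 = 0·2 + 4·4 + 4·4 = 2
a_22 = 0·2 + 4·2 + 4·4 = 4
a_23 = 0·4 + 4·2 + 4·2 = 1
a_24 = 0·1 + 4·4 + 4·2 = 4
a_25 = 0·4 + 4·1 + 4·4 = 0
a_26 = 0·0 + 4·4 + 4·1 = 0
a_27 = 0·0 + 4·0 + 4·4 = 1
a_28 = 0·1 + 4·0 + 4·0 = 0
a_29 = 0·0 + 4·1 + 4·0 = 4
a_30 = 0·4 + 4·0 + 4·1 = 4
a_31 = 0·4 + 4·4 + 4·0 = 1
a_32 = 0·1 + 4·4 + 4·4 = 2
a_33 = 0·2 + 4·1 + 4·4 = 0
a_34 = 0·0 + 4·2 + 4·1 = 2
a_35 = 0·2 + 4·0 + 4·2 = 3
a_36 = 0·3 + 4·2 + 4·0 = 3
a_37 = 0·3 + 4·3 + 4·2 = 0
a_38 = 0·0 + 4·3 + 4·3 = 4
a_39 = 0·4 + 4·0 + 4·3 = 2
a_40 = 0·2 + 4·4 + 4·0 = 1
a_41 = 0·1 + 4·2 + 4·4 = 4
a_42 = 0·4 + 4·1 + 4·2 = 2
a_43 = 0·2 + 4·4 + 4·1 = 0
a_44 = 0·0 + 4·2 + 4·4 = 4
a_45 = 0·4 + 4·0 + 4·2 = 3
a_46 = 0·3 + 4·4 + 4·0 = 1
a_47 = 0·1 + 4·3 + 4·4 = 3
a_48 = 0·3 + 4·1 + 4·3 = 1
a_49 = 0·1 + 4·3 + 4·1 = 1
a_50 = 0·1 + 4·1 + 4·3 = 1
a_51 = 0·1 + 4·1 + 4·1 = 3
a_52 = 0·3 + 4·1 + 4·1 = 3
a_53 = 0·3 + 4·3 + 4·1 = 1
a_54 = 0·1 + 4·3 + 4·3 = 4
a_55 = 0·4 + 4·1 + 4·3 = 1
a_56 = 0·1 + 4·4 + 4·1 = 0
a_57 = 0·0 + 4·1 + 4·4 = 0
a_58 = 0·0 + 4·0 + 4·1 = 4
a_59 = 0·4 + 4·0 + 4·0 = 0
a_60 = 0·0 + 4·4 + 4·0 = 1
a_61 = 0·1 + 4·0 + 4·4 = 1
a_62 = 0·1 + 4·1 + 4·0 = 4
a_63 = 0·4 + 4·1 + 4·1 = 3
a_64 = 0·3 + 4·4 + 4·1 = 0
(a_62, a_63, a_64) = (4, 3, 0) = (a_0, a_1, a_2), so the sequence has period 62.
352 ≡ 42 (mod 62), hence a_352 = a_42 = 2.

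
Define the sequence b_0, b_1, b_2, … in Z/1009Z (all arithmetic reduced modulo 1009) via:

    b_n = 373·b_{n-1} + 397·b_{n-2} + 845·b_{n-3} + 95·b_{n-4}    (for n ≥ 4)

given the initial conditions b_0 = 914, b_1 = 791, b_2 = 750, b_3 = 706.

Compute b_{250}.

312

b_4 = 373·706 + 397·750 + 845·791 + 95·914 = 577
b_5 = 373·577 + 397·706 + 845·750 + 95·791 = 661
b_6 = 373·661 + 397·577 + 845·706 + 95·750 = 245
b_7 = 373·245 + 397·661 + 845·577 + 95·706 = 337
b_8 = 373·337 + 397·245 + 845·661 + 95·577 = 874
b_9 = 373·874 + 397·337 + 845·245 + 95·661 = 104
Continuing the recurrence:
  b_10 = 627;  b_11 = 380;  b_12 = 565;  b_13 = 263;  b_14 = 805;  b_15 = 11
  b_16 = 252;  b_17 = 409;  b_18 = 356;  b_19 = 610;  b_20 = 828;  b_21 = 751
  b_22 = 786;  b_23 = 911;  b_24 = 932;  b_25 = 939;  b_26 = 766;  b_27 = 924
  b_28 = 96;  b_29 = 959;  b_30 = 227;  b_31 = 642;  b_32 = 818;  b_33 = 393
  b_34 = 156;  b_35 = 796;  b_36 = 786;  b_37 = 406;  b_38 = 660;  b_39 = 928
  b_40 = 760;  b_41 = 33;  b_42 = 539;  b_43 = 84;  b_44 = 322;  b_45 = 590
  b_46 = 904;  b_47 = 905;  b_48 = 667;  b_49 = 271;  b_50 = 642;  b_51 = 760
  b_52 = 307;  b_53 = 691;  b_54 = 155;  b_55 = 844;  b_56 = 587;  b_57 = 952
  b_58 = 304;  b_59 = 9;  b_60 = 475;  b_61 = 361;  b_62 = 509;  b_63 = 852
  b_64 = 281;  b_65 = 366;  b_66 = 307;  b_67 = 41;  b_68 = 925;  b_69 = 646
  b_70 = 1008;  b_71 = 321;  b_72 = 367;  b_73 = 964;  b_74 = 500;  b_75 = 709
  b_76 = 702;  b_77 = 976;  b_78 = 854;  b_79 = 373;  b_80 = 364;  b_81 = 411
  b_82 = 943;  b_83 = 271;  b_84 = 688;  b_85 = 390;  b_86 = 616;  b_87 = 865
  b_88 = 530;  b_89 = 873;  b_90 = 667;  b_91 = 362;  b_92 = 267;  b_93 = 926
  b_94 = 335;  b_95 = 877;  b_96 = 647;  b_97 = 986;  b_98 = 62;  b_99 = 283
  b_100 = 673;  b_101 = 904;  b_102 = 829;  b_103 = 407;  b_104 = 66;  b_105 = 915
  b_106 = 120;  b_107 = 977;  b_108 = 886;  b_109 = 590;  b_110 = 213;  b_111 = 868
  b_112 = 207;  b_113 = 983;  b_114 = 814;  b_115 = 770;  b_116 = 645;  b_117 = 655
  b_118 = 407;  b_119 = 841;  b_120 = 302;  b_121 = 58;  b_122 = 900;  b_123 = 628
  b_124 = 277;  b_125 = 675;  b_126 = 183;  b_127 = 343;  b_128 = 170;  b_129 = 615
  b_130 = 723;  b_131 = 922;  b_132 = 358;  b_133 = 506;  b_134 = 127;  b_135 = 665
  b_136 = 267;  b_137 = 355;  b_138 = 159;  b_139 = 676;  b_140 = 905;  b_141 = 114
  b_142 = 321;  b_143 = 71;  b_144 = 228;  b_145 = 787;  b_146 = 327;  b_147 = 163
  b_148 = 472;  b_149 = 573;  b_150 = 837;  b_151 = 502;  b_152 = 209;  b_153 = 690
  b_154 = 524;  b_155 = 494;  b_156 = 321;  b_157 = 837;  b_158 = 766;  b_159 = 839
  b_160 = 731;  b_161 = 651;  b_162 = 28;  b_163 = 678;  b_164 = 675;  b_165 = 37
  b_166 = 705;  b_167 = 303;  b_168 = 947;  b_169 = 195;  b_170 = 828;  b_171 = 423
  b_172 = 629;  b_173 = 743;  b_174 = 361;  b_175 = 386;  b_176 = 191;  b_177 = 769
  b_178 = 685;  b_179 = 95;  b_180 = 636;  b_181 = 561;  b_182 = 686;  b_183 = 905
  b_184 = 166;  b_185 = 772;  b_186 = 196;  b_187 = 437;  b_188 = 823;  b_189 = 11
  b_190 = 311;  b_191 = 679;  b_192 = 74;  b_193 = 1;  b_194 = 408;  b_195 = 123
  b_196 = 813;  b_197 = 725;  b_198 = 320;  b_199 = 1000;  b_200 = 289;  b_201 = 548
  b_202 = 890;  b_203 = 811;  b_204 = 124;  b_205 = 880;  b_206 = 80;  b_207 = 21
  b_208 = 890;  b_209 = 124;  b_210 = 138;  b_211 = 124;  b_212 = 785;  b_213 = 229
  b_214 = 362;  b_215 = 7;  b_216 = 715;  b_217 = 800;  b_218 = 7;  b_219 = 807
  b_220 = 373;  b_221 = 599;  b_222 = 692;  b_223 = 858;  b_224 = 214;  b_225 = 625
  b_226 = 951;  b_227 = 475;  b_228 = 340;  b_229 = 862;  b_230 = 775;  b_231 = 119
  b_232 = 834;  b_233 = 325;  b_234 = 923;  b_235 = 737;  b_236 = 313;  b_237 = 267
  b_238 = 977;  b_239 = 747;  b_240 = 633;  b_241 = 259;  b_242 = 380;  b_243 = 835
  b_244 = 699;  b_245 = 566;  b_246 = 325;  b_247 = 853;  b_248 = 22
b_249 = 373·22 + 397·853 + 845·325 + 95·566 = 221
b_250 = 373·221 + 397·22 + 845·853 + 95·325 = 312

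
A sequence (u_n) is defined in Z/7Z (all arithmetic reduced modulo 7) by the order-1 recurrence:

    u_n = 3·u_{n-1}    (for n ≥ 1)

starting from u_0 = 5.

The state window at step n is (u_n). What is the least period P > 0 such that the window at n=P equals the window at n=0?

6

n=0: window = (5)
n=1: window = (1)
n=2: window = (3)
n=3: window = (2)
n=4: window = (6)
n=5: window = (4)
n=6: window = (5)
window at n=6 equals window at n=0 → period = 6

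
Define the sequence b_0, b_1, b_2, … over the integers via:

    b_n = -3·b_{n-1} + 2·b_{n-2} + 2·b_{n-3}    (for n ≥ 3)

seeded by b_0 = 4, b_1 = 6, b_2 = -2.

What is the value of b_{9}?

34482

b_3 = -3·-2 + 2·6 + 2·4 = 26
b_4 = -3·26 + 2·-2 + 2·6 = -70
b_5 = -3·-70 + 2·26 + 2·-2 = 258
b_6 = -3·258 + 2·-70 + 2·26 = -862
b_7 = -3·-862 + 2·258 + 2·-70 = 2962
b_8 = -3·2962 + 2·-862 + 2·258 = -10094
b_9 = -3·-10094 + 2·2962 + 2·-862 = 34482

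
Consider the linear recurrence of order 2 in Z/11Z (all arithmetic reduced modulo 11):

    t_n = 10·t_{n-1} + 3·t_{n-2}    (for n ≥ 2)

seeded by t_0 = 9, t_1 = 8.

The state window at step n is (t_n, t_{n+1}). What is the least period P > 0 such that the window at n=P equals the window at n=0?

n=0: window = (9, 8)
n=1: window = (8, 8)
n=2: window = (8, 5)
n=3: window = (5, 8)
n=4: window = (8, 7)
n=5: window = (7, 6)
n=6: window = (6, 4)
n=7: window = (4, 3)
n=8: window = (3, 9)
n=9: window = (9, 0)
n=10: window = (0, 5)
n=11: window = (5, 6)
n=12: window = (6, 9)
n=13: window = (9, 9)
n=14: window = (9, 7)
n=15: window = (7, 9)
n=16: window = (9, 1)
n=17: window = (1, 4)
n=18: window = (4, 10)
n=19: window = (10, 2)
n=20: window = (2, 6)
n=21: window = (6, 0)
n=22: window = (0, 7)
n=23: window = (7, 4)
n=24: window = (4, 6)
n=25: window = (6, 6)
n=26: window = (6, 1)
n=27: window = (1, 6)
n=28: window = (6, 8)
n=29: window = (8, 10)
n=30: window = (10, 3)
n=31: window = (3, 5)
n=32: window = (5, 4)
n=33: window = (4, 0)
n=34: window = (0, 1)
n=35: window = (1, 10)
n=36: window = (10, 4)
n=37: window = (4, 4)
n=38: window = (4, 8)
n=39: window = (8, 4)
n=40: window = (4, 9)
…
n=118: window = (0, 2)
n=119: window = (2, 9)
n=120: window = (9, 8)
window at n=120 equals window at n=0 → period = 120

120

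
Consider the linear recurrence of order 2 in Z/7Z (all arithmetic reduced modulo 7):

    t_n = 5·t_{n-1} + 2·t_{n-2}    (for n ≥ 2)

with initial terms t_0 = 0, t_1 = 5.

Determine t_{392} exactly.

0

t_2 = 5·5 + 2·0 = 4
t_3 = 5·4 + 2·5 = 2
t_4 = 5·2 + 2·4 = 4
t_5 = 5·4 + 2·2 = 3
t_6 = 5·3 + 2·4 = 2
t_7 = 5·2 + 2·3 = 2
t_8 = 5·2 + 2·2 = 0
t_9 = 5·0 + 2·2 = 4
t_10 = 5·4 + 2·0 = 6
t_11 = 5·6 + 2·4 = 3
t_12 = 5·3 + 2·6 = 6
t_13 = 5·6 + 2·3 = 1
t_14 = 5·1 + 2·6 = 3
t_15 = 5·3 + 2·1 = 3
t_16 = 5·3 + 2·3 = 0
t_17 = 5·0 + 2·3 = 6
t_18 = 5·6 + 2·0 = 2
t_19 = 5·2 + 2·6 = 1
t_20 = 5·1 + 2·2 = 2
t_21 = 5·2 + 2·1 = 5
t_22 = 5·5 + 2·2 = 1
t_23 = 5·1 + 2·5 = 1
t_24 = 5·1 + 2·1 = 0
t_25 = 5·0 + 2·1 = 2
t_26 = 5·2 + 2·0 = 3
t_27 = 5·3 + 2·2 = 5
t_28 = 5·5 + 2·3 = 3
t_29 = 5·3 + 2·5 = 4
t_30 = 5·4 + 2·3 = 5
t_31 = 5·5 + 2·4 = 5
t_32 = 5·5 + 2·5 = 0
t_33 = 5·0 + 2·5 = 3
t_34 = 5·3 + 2·0 = 1
t_35 = 5·1 + 2·3 = 4
t_36 = 5·4 + 2·1 = 1
t_37 = 5·1 + 2·4 = 6
t_38 = 5·6 + 2·1 = 4
t_39 = 5·4 + 2·6 = 4
t_40 = 5·4 + 2·4 = 0
t_41 = 5·0 + 2·4 = 1
t_42 = 5·1 + 2·0 = 5
t_43 = 5·5 + 2·1 = 6
t_44 = 5·6 + 2·5 = 5
t_45 = 5·5 + 2·6 = 2
t_46 = 5·2 + 2·5 = 6
t_47 = 5·6 + 2·2 = 6
t_48 = 5·6 + 2·6 = 0
t_49 = 5·0 + 2·6 = 5
(t_48, t_49) = (0, 5) = (t_0, t_1), so the sequence has period 48.
392 ≡ 8 (mod 48), hence t_392 = t_8 = 0.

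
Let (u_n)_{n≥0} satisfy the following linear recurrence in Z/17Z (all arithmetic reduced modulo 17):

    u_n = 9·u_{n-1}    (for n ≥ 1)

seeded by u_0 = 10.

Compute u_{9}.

5

u_1 = 9·10 = 5
u_2 = 9·5 = 11
u_3 = 9·11 = 14
u_4 = 9·14 = 7
u_5 = 9·7 = 12
u_6 = 9·12 = 6
u_7 = 9·6 = 3
u_8 = 9·3 = 10
u_9 = 9·10 = 5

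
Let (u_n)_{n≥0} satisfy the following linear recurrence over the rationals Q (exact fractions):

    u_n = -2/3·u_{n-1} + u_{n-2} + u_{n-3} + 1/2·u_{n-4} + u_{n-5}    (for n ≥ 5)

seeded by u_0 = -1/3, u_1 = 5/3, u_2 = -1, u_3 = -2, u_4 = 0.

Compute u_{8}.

u_5 = -2/3·0 + 1·-2 + 1·-1 + 1/2·5/3 + 1·-1/3 = -5/2
u_6 = -2/3·-5/2 + 1·0 + 1·-2 + 1/2·-1 + 1·5/3 = 5/6
u_7 = -2/3·5/6 + 1·-5/2 + 1·0 + 1/2·-2 + 1·-1 = -91/18
u_8 = -2/3·-91/18 + 1·5/6 + 1·-5/2 + 1/2·0 + 1·-2 = -8/27

-8/27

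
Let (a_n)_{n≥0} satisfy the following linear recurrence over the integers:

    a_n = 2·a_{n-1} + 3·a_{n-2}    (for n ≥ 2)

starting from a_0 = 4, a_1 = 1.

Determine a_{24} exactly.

353036920604

a_2 = 2·1 + 3·4 = 14
a_3 = 2·14 + 3·1 = 31
a_4 = 2·31 + 3·14 = 104
a_5 = 2·104 + 3·31 = 301
a_6 = 2·301 + 3·104 = 914
a_7 = 2·914 + 3·301 = 2731
a_8 = 2·2731 + 3·914 = 8204
a_9 = 2·8204 + 3·2731 = 24601
a_10 = 2·24601 + 3·8204 = 73814
a_11 = 2·73814 + 3·24601 = 221431
a_12 = 2·221431 + 3·73814 = 664304
a_13 = 2·664304 + 3·221431 = 1992901
a_14 = 2·1992901 + 3·664304 = 5978714
a_15 = 2·5978714 + 3·1992901 = 17936131
a_16 = 2·17936131 + 3·5978714 = 53808404
a_17 = 2·53808404 + 3·17936131 = 161425201
a_18 = 2·161425201 + 3·53808404 = 484275614
a_19 = 2·484275614 + 3·161425201 = 1452826831
a_20 = 2·1452826831 + 3·484275614 = 4358480504
a_21 = 2·4358480504 + 3·1452826831 = 13075441501
a_22 = 2·13075441501 + 3·4358480504 = 39226324514
a_23 = 2·39226324514 + 3·13075441501 = 117678973531
a_24 = 2·117678973531 + 3·39226324514 = 353036920604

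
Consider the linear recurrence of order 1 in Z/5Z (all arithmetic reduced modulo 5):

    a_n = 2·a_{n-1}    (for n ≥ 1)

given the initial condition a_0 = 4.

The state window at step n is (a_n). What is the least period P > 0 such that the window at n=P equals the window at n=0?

4

n=0: window = (4)
n=1: window = (3)
n=2: window = (1)
n=3: window = (2)
n=4: window = (4)
window at n=4 equals window at n=0 → period = 4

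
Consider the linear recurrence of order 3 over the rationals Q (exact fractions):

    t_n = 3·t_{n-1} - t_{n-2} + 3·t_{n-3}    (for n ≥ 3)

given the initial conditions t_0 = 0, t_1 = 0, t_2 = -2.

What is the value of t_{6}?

-146

t_3 = 3·-2 + -1·0 + 3·0 = -6
t_4 = 3·-6 + -1·-2 + 3·0 = -16
t_5 = 3·-16 + -1·-6 + 3·-2 = -48
t_6 = 3·-48 + -1·-16 + 3·-6 = -146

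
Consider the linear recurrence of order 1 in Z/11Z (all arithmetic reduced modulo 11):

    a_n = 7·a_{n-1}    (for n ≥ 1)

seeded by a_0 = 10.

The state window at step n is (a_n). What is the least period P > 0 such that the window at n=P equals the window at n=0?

10

n=0: window = (10)
n=1: window = (4)
n=2: window = (6)
n=3: window = (9)
n=4: window = (8)
n=5: window = (1)
n=6: window = (7)
n=7: window = (5)
n=8: window = (2)
n=9: window = (3)
n=10: window = (10)
window at n=10 equals window at n=0 → period = 10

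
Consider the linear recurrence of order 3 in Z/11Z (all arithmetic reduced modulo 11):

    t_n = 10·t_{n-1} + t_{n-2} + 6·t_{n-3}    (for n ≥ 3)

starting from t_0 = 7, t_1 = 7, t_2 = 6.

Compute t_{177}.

t_3 = 10·6 + 1·7 + 6·7 = 10
t_4 = 10·10 + 1·6 + 6·7 = 5
t_5 = 10·5 + 1·10 + 6·6 = 8
t_6 = 10·8 + 1·5 + 6·10 = 2
t_7 = 10·2 + 1·8 + 6·5 = 3
t_8 = 10·3 + 1·2 + 6·8 = 3
t_9 = 10·3 + 1·3 + 6·2 = 1
t_10 = 10·1 + 1·3 + 6·3 = 9
t_11 = 10·9 + 1·1 + 6·3 = 10
t_12 = 10·10 + 1·9 + 6·1 = 5
t_13 = 10·5 + 1·10 + 6·9 = 4
t_14 = 10·4 + 1·5 + 6·10 = 6
t_15 = 10·6 + 1·4 + 6·5 = 6
t_16 = 10·6 + 1·6 + 6·4 = 2
t_17 = 10·2 + 1·6 + 6·6 = 7
t_18 = 10·7 + 1·2 + 6·6 = 9
t_19 = 10·9 + 1·7 + 6·2 = 10
t_20 = 10·10 + 1·9 + 6·7 = 8
t_21 = 10·8 + 1·10 + 6·9 = 1
t_22 = 10·1 + 1·8 + 6·10 = 1
t_23 = 10·1 + 1·1 + 6·8 = 4
t_24 = 10·4 + 1·1 + 6·1 = 3
t_25 = 10·3 + 1·4 + 6·1 = 7
t_26 = 10·7 + 1·3 + 6·4 = 9
t_27 = 10·9 + 1·7 + 6·3 = 5
t_28 = 10·5 + 1·9 + 6·7 = 2
t_29 = 10·2 + 1·5 + 6·9 = 2
t_30 = 10·2 + 1·2 + 6·5 = 8
t_31 = 10·8 + 1·2 + 6·2 = 6
t_32 = 10·6 + 1·8 + 6·2 = 3
t_33 = 10·3 + 1·6 + 6·8 = 7
t_34 = 10·7 + 1·3 + 6·6 = 10
t_35 = 10·10 + 1·7 + 6·3 = 4
t_36 = 10·4 + 1·10 + 6·7 = 4
t_37 = 10·4 + 1·4 + 6·10 = 5
t_38 = 10·5 + 1·4 + 6·4 = 1
t_39 = 10·1 + 1·5 + 6·4 = 6
t_40 = 10·6 + 1·1 + 6·5 = 3
t_41 = 10·3 + 1·6 + 6·1 = 9
t_42 = 10·9 + 1·3 + 6·6 = 8
t_43 = 10·8 + 1·9 + 6·3 = 8
t_44 = 10·8 + 1·8 + 6·9 = 10
t_45 = 10·10 + 1·8 + 6·8 = 2
t_46 = 10·2 + 1·10 + 6·8 = 1
t_47 = 10·1 + 1·2 + 6·10 = 6
t_48 = 10·6 + 1·1 + 6·2 = 7
t_49 = 10·7 + 1·6 + 6·1 = 5
t_50 = 10·5 + 1·7 + 6·6 = 5
t_51 = 10·5 + 1·5 + 6·7 = 9
t_52 = 10·9 + 1·5 + 6·5 = 4
t_53 = 10·4 + 1·9 + 6·5 = 2
t_54 = 10·2 + 1·4 + 6·9 = 1
t_55 = 10·1 + 1·2 + 6·4 = 3
t_56 = 10·3 + 1·1 + 6·2 = 10
t_57 = 10·10 + 1·3 + 6·1 = 10
t_58 = 10·10 + 1·10 + 6·3 = 7
t_59 = 10·7 + 1·10 + 6·10 = 8
t_60 = 10·8 + 1·7 + 6·10 = 4
t_61 = 10·4 + 1·8 + 6·7 = 2
t_62 = 10·2 + 1·4 + 6·8 = 6
t_63 = 10·6 + 1·2 + 6·4 = 9
t_64 = 10·9 + 1·6 + 6·2 = 9
t_65 = 10·9 + 1·9 + 6·6 = 3
t_66 = 10·3 + 1·9 + 6·9 = 5
t_67 = 10·5 + 1·3 + 6·9 = 8
t_68 = 10·8 + 1·5 + 6·3 = 4
t_69 = 10·4 + 1·8 + 6·5 = 1
t_70 = 10·1 + 1·4 + 6·8 = 7
t_71 = 10·7 + 1·1 + 6·4 = 7
t_72 = 10·7 + 1·7 + 6·1 = 6
(t_70, t_71, t_72) = (7, 7, 6) = (t_0, t_1, t_2), so the sequence has period 70.
177 ≡ 37 (mod 70), hence t_177 = t_37 = 5.

5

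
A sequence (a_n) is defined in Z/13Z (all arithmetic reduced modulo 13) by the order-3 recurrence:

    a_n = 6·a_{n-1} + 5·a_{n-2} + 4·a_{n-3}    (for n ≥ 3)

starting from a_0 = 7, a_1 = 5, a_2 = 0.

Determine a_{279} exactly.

a_3 = 6·0 + 5·5 + 4·7 = 1
a_4 = 6·1 + 5·0 + 4·5 = 0
a_5 = 6·0 + 5·1 + 4·0 = 5
a_6 = 6·5 + 5·0 + 4·1 = 8
a_7 = 6·8 + 5·5 + 4·0 = 8
a_8 = 6·8 + 5·8 + 4·5 = 4
Continuing the recurrence:
  a_9 = 5;  a_10 = 4;  a_11 = 0;  a_12 = 1;  a_13 = 9;  a_14 = 7
  a_15 = 0;  a_16 = 6;  a_17 = 12;  a_18 = 11;  a_19 = 7;  a_20 = 2
  a_21 = 0;  a_22 = 12;  a_23 = 2;  a_24 = 7;  a_25 = 9;  a_26 = 6
  a_27 = 5;  a_28 = 5;  a_29 = 1;  a_30 = 12;  a_31 = 6;  a_32 = 9
  a_33 = 2;  a_34 = 3;  a_35 = 12;  a_36 = 4;  a_37 = 5;  a_38 = 7
  a_39 = 5;  a_40 = 7;  a_41 = 4;  a_42 = 1;  a_43 = 2;  a_44 = 7
  a_45 = 4;  a_46 = 2;  a_47 = 8;  a_48 = 9;  a_49 = 11;  a_50 = 0
  a_51 = 0;  a_52 = 5;  a_53 = 4;  a_54 = 10;  a_55 = 9;  a_56 = 3
  a_57 = 12;  a_58 = 6;  a_59 = 4;  a_60 = 11;  a_61 = 6;  a_62 = 3
  a_63 = 1;  a_64 = 6;  a_65 = 1;  a_66 = 1;  a_67 = 9;  a_68 = 11
  a_69 = 11;  a_70 = 1;  a_71 = 1;  a_72 = 3;  a_73 = 1;  a_74 = 12
  a_75 = 11;  a_76 = 0;  a_77 = 12;  a_78 = 12;  a_79 = 2;  a_80 = 3
  a_81 = 11;  a_82 = 11;  a_83 = 3;  a_84 = 0;  a_85 = 7;  a_86 = 2
  a_87 = 8;  a_88 = 8;  a_89 = 5;  a_90 = 11;  a_91 = 6;  a_92 = 7
  a_93 = 12;  a_94 = 1;  a_95 = 3;  a_96 = 6;  a_97 = 3;  a_98 = 8
  a_99 = 9;  a_100 = 2;  a_101 = 11;  a_102 = 8;  a_103 = 7;  a_104 = 9
  a_105 = 4;  a_106 = 6;  a_107 = 1;  a_108 = 0;  a_109 = 3;  a_110 = 9
  a_111 = 4;  a_112 = 3;  a_113 = 9;  a_114 = 7;  a_115 = 8;  a_116 = 2
  a_117 = 2;  a_118 = 2;  a_119 = 4;  a_120 = 3;  a_121 = 7;  a_122 = 8
  a_123 = 4;  a_124 = 1;  a_125 = 6;  a_126 = 5;  a_127 = 12;  a_128 = 4
  a_129 = 0;  a_130 = 3;  a_131 = 8;  a_132 = 11;  a_133 = 1;  a_134 = 2
  a_135 = 9;  a_136 = 3;  a_137 = 6;  a_138 = 9;  a_139 = 5;  a_140 = 8
  a_141 = 5;  a_142 = 12;  a_143 = 12;  a_144 = 9;  a_145 = 6;  a_146 = 12
  a_147 = 8;  a_148 = 2;  a_149 = 9;  a_150 = 5;  a_151 = 5;  a_152 = 0
  a_153 = 6;  a_154 = 4;  a_155 = 2;  a_156 = 4;  a_157 = 11;  a_158 = 3
  a_159 = 11;  a_160 = 8;  a_161 = 11;  a_162 = 7;  a_163 = 12;  a_164 = 8
  a_165 = 6;  a_166 = 7;  a_167 = 0;  a_168 = 7;  a_169 = 5;  a_170 = 0
  a_171 = 1;  a_172 = 0;  a_173 = 5;  a_174 = 8;  a_175 = 8;  a_176 = 4
  a_177 = 5;  a_178 = 4;  a_179 = 0;  a_180 = 1;  a_181 = 9;  a_182 = 7
  a_183 = 0;  a_184 = 6;  a_185 = 12;  a_186 = 11;  a_187 = 7;  a_188 = 2
  a_189 = 0;  a_190 = 12;  a_191 = 2;  a_192 = 7;  a_193 = 9;  a_194 = 6
  a_195 = 5;  a_196 = 5;  a_197 = 1;  a_198 = 12;  a_199 = 6;  a_200 = 9
  a_201 = 2;  a_202 = 3;  a_203 = 12;  a_204 = 4;  a_205 = 5;  a_206 = 7
  a_207 = 5;  a_208 = 7;  a_209 = 4;  a_210 = 1;  a_211 = 2;  a_212 = 7
  a_213 = 4;  a_214 = 2;  a_215 = 8;  a_216 = 9;  a_217 = 11;  a_218 = 0
  a_219 = 0;  a_220 = 5;  a_221 = 4;  a_222 = 10;  a_223 = 9;  a_224 = 3
  a_225 = 12;  a_226 = 6;  a_227 = 4;  a_228 = 11;  a_229 = 6;  a_230 = 3
  a_231 = 1;  a_232 = 6;  a_233 = 1;  a_234 = 1;  a_235 = 9;  a_236 = 11
  a_237 = 11;  a_238 = 1;  a_239 = 1;  a_240 = 3;  a_241 = 1;  a_242 = 12
  a_243 = 11;  a_244 = 0;  a_245 = 12;  a_246 = 12;  a_247 = 2;  a_248 = 3
  a_249 = 11;  a_250 = 11;  a_251 = 3;  a_252 = 0;  a_253 = 7;  a_254 = 2
  a_255 = 8;  a_256 = 8;  a_257 = 5;  a_258 = 11;  a_259 = 6;  a_260 = 7
  a_261 = 12;  a_262 = 1;  a_263 = 3;  a_264 = 6;  a_265 = 3;  a_266 = 8
  a_267 = 9;  a_268 = 2;  a_269 = 11;  a_270 = 8;  a_271 = 7;  a_272 = 9
  a_273 = 4;  a_274 = 6;  a_275 = 1;  a_276 = 0;  a_277 = 3
a_278 = 6·3 + 5·0 + 4·1 = 9
a_279 = 6·9 + 5·3 + 4·0 = 4

4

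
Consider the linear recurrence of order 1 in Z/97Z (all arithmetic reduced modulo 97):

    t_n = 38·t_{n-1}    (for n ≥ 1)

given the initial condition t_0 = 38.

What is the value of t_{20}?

t_1 = 38·38 = 86
t_2 = 38·86 = 67
t_3 = 38·67 = 24
t_4 = 38·24 = 39
t_5 = 38·39 = 27
t_6 = 38·27 = 56
t_7 = 38·56 = 91
t_8 = 38·91 = 63
t_9 = 38·63 = 66
t_10 = 38·66 = 83
t_11 = 38·83 = 50
t_12 = 38·50 = 57
t_13 = 38·57 = 32
t_14 = 38·32 = 52
t_15 = 38·52 = 36
t_16 = 38·36 = 10
t_17 = 38·10 = 89
t_18 = 38·89 = 84
t_19 = 38·84 = 88
t_20 = 38·88 = 46

46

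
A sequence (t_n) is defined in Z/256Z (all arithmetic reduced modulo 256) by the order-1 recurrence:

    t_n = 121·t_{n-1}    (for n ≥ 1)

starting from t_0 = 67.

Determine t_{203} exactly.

251

t_1 = 121·67 = 171
t_2 = 121·171 = 211
t_3 = 121·211 = 187
t_4 = 121·187 = 99
t_5 = 121·99 = 203
t_6 = 121·203 = 243
t_7 = 121·243 = 219
t_8 = 121·219 = 131
t_9 = 121·131 = 235
t_10 = 121·235 = 19
t_11 = 121·19 = 251
t_12 = 121·251 = 163
t_13 = 121·163 = 11
t_14 = 121·11 = 51
t_15 = 121·51 = 27
t_16 = 121·27 = 195
t_17 = 121·195 = 43
t_18 = 121·43 = 83
t_19 = 121·83 = 59
t_20 = 121·59 = 227
t_21 = 121·227 = 75
t_22 = 121·75 = 115
t_23 = 121·115 = 91
t_24 = 121·91 = 3
t_25 = 121·3 = 107
t_26 = 121·107 = 147
t_27 = 121·147 = 123
t_28 = 121·123 = 35
t_29 = 121·35 = 139
t_30 = 121·139 = 179
t_31 = 121·179 = 155
t_32 = 121·155 = 67
(t_32) = (67) = (t_0), so the sequence has period 32.
203 ≡ 11 (mod 32), hence t_203 = t_11 = 251.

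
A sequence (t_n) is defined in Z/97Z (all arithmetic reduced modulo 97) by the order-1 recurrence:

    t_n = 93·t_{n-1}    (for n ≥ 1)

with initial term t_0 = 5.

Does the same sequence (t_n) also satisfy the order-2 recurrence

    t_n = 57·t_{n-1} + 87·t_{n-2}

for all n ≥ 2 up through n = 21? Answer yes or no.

Terms t_0..t_21: 5, 77, 80, 68, 19, 21, 13, 45, 14, 41, 30, 74, 92, 20, 17, 29, 78, 76, 84, 52, 83, 56
n=2: candidate gives 71, actual t_2 = 80 ✗

no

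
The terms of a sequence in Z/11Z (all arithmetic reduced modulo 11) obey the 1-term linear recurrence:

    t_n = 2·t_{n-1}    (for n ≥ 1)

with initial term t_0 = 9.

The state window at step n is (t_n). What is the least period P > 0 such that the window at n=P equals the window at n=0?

10

n=0: window = (9)
n=1: window = (7)
n=2: window = (3)
n=3: window = (6)
n=4: window = (1)
n=5: window = (2)
n=6: window = (4)
n=7: window = (8)
n=8: window = (5)
n=9: window = (10)
n=10: window = (9)
window at n=10 equals window at n=0 → period = 10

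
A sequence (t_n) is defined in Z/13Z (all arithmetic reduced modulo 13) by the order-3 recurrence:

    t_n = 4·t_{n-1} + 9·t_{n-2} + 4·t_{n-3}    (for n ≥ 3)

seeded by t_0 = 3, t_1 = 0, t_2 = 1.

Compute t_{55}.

8

t_3 = 4·1 + 9·0 + 4·3 = 3
t_4 = 4·3 + 9·1 + 4·0 = 8
t_5 = 4·8 + 9·3 + 4·1 = 11
t_6 = 4·11 + 9·8 + 4·3 = 11
t_7 = 4·11 + 9·11 + 4·8 = 6
t_8 = 4·6 + 9·11 + 4·11 = 11
t_9 = 4·11 + 9·6 + 4·11 = 12
t_10 = 4·12 + 9·11 + 4·6 = 2
t_11 = 4·2 + 9·12 + 4·11 = 4
t_12 = 4·4 + 9·2 + 4·12 = 4
t_13 = 4·4 + 9·4 + 4·2 = 8
t_14 = 4·8 + 9·4 + 4·4 = 6
t_15 = 4·6 + 9·8 + 4·4 = 8
t_16 = 4·8 + 9·6 + 4·8 = 1
t_17 = 4·1 + 9·8 + 4·6 = 9
t_18 = 4·9 + 9·1 + 4·8 = 12
t_19 = 4·12 + 9·9 + 4·1 = 3
t_20 = 4·3 + 9·12 + 4·9 = 0
t_21 = 4·0 + 9·3 + 4·12 = 10
t_22 = 4·10 + 9·0 + 4·3 = 0
t_23 = 4·0 + 9·10 + 4·0 = 12
t_24 = 4·12 + 9·0 + 4·10 = 10
t_25 = 4·10 + 9·12 + 4·0 = 5
t_26 = 4·5 + 9·10 + 4·12 = 2
t_27 = 4·2 + 9·5 + 4·10 = 2
t_28 = 4·2 + 9·2 + 4·5 = 7
t_29 = 4·7 + 9·2 + 4·2 = 2
t_30 = 4·2 + 9·7 + 4·2 = 1
t_31 = 4·1 + 9·2 + 4·7 = 11
t_32 = 4·11 + 9·1 + 4·2 = 9
t_33 = 4·9 + 9·11 + 4·1 = 9
t_34 = 4·9 + 9·9 + 4·11 = 5
t_35 = 4·5 + 9·9 + 4·9 = 7
t_36 = 4·7 + 9·5 + 4·9 = 5
t_37 = 4·5 + 9·7 + 4·5 = 12
t_38 = 4·12 + 9·5 + 4·7 = 4
t_39 = 4·4 + 9·12 + 4·5 = 1
t_40 = 4·1 + 9·4 + 4·12 = 10
t_41 = 4·10 + 9·1 + 4·4 = 0
t_42 = 4·0 + 9·10 + 4·1 = 3
t_43 = 4·3 + 9·0 + 4·10 = 0
t_44 = 4·0 + 9·3 + 4·0 = 1
t_45 = 4·1 + 9·0 + 4·3 = 3
t_46 = 4·3 + 9·1 + 4·0 = 8
t_47 = 4·8 + 9·3 + 4·1 = 11
t_48 = 4·11 + 9·8 + 4·3 = 11
t_49 = 4·11 + 9·11 + 4·8 = 6
t_50 = 4·6 + 9·11 + 4·11 = 11
t_51 = 4·11 + 9·6 + 4·11 = 12
t_52 = 4·12 + 9·11 + 4·6 = 2
t_53 = 4·2 + 9·12 + 4·11 = 4
t_54 = 4·4 + 9·2 + 4·12 = 4
t_55 = 4·4 + 9·4 + 4·2 = 8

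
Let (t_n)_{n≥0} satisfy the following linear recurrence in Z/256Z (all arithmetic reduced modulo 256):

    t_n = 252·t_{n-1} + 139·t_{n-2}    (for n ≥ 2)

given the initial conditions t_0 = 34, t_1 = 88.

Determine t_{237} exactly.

t_2 = 252·88 + 139·34 = 22
t_3 = 252·22 + 139·88 = 112
t_4 = 252·112 + 139·22 = 50
t_5 = 252·50 + 139·112 = 8
t_6 = 252·8 + 139·50 = 6
t_7 = 252·6 + 139·8 = 64
t_8 = 252·64 + 139·6 = 66
t_9 = 252·66 + 139·64 = 184
t_10 = 252·184 + 139·66 = 246
t_11 = 252·246 + 139·184 = 16
t_12 = 252·16 + 139·246 = 82
t_13 = 252·82 + 139·16 = 104
t_14 = 252·104 + 139·82 = 230
t_15 = 252·230 + 139·104 = 224
t_16 = 252·224 + 139·230 = 98
t_17 = 252·98 + 139·224 = 24
t_18 = 252·24 + 139·98 = 214
t_19 = 252·214 + 139·24 = 176
t_20 = 252·176 + 139·214 = 114
t_21 = 252·114 + 139·176 = 200
t_22 = 252·200 + 139·114 = 198
t_23 = 252·198 + 139·200 = 128
t_24 = 252·128 + 139·198 = 130
t_25 = 252·130 + 139·128 = 120
t_26 = 252·120 + 139·130 = 182
t_27 = 252·182 + 139·120 = 80
t_28 = 252·80 + 139·182 = 146
t_29 = 252·146 + 139·80 = 40
t_30 = 252·40 + 139·146 = 166
t_31 = 252·166 + 139·40 = 32
t_32 = 252·32 + 139·166 = 162
t_33 = 252·162 + 139·32 = 216
t_34 = 252·216 + 139·162 = 150
t_35 = 252·150 + 139·216 = 240
t_36 = 252·240 + 139·150 = 178
t_37 = 252·178 + 139·240 = 136
t_38 = 252·136 + 139·178 = 134
t_39 = 252·134 + 139·136 = 192
t_40 = 252·192 + 139·134 = 194
t_41 = 252·194 + 139·192 = 56
t_42 = 252·56 + 139·194 = 118
t_43 = 252·118 + 139·56 = 144
t_44 = 252·144 + 139·118 = 210
t_45 = 252·210 + 139·144 = 232
t_46 = 252·232 + 139·210 = 102
t_47 = 252·102 + 139·232 = 96
t_48 = 252·96 + 139·102 = 226
t_49 = 252·226 + 139·96 = 152
t_50 = 252·152 + 139·226 = 86
t_51 = 252·86 + 139·152 = 48
t_52 = 252·48 + 139·86 = 242
t_53 = 252·242 + 139·48 = 72
t_54 = 252·72 + 139·242 = 70
t_55 = 252·70 + 139·72 = 0
t_56 = 252·0 + 139·70 = 2
t_57 = 252·2 + 139·0 = 248
t_58 = 252·248 + 139·2 = 54
t_59 = 252·54 + 139·248 = 208
t_60 = 252·208 + 139·54 = 18
t_61 = 252·18 + 139·208 = 168
t_62 = 252·168 + 139·18 = 38
t_63 = 252·38 + 139·168 = 160
t_64 = 252·160 + 139·38 = 34
t_65 = 252·34 + 139·160 = 88
(t_64, t_65) = (34, 88) = (t_0, t_1), so the sequence has period 64.
237 ≡ 45 (mod 64), hence t_237 = t_45 = 232.

232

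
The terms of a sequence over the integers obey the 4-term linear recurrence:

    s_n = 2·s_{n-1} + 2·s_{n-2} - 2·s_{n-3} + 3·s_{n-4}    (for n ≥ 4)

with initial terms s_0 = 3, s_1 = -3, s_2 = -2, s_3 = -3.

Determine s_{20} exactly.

s_4 = 2·-3 + 2·-2 + -2·-3 + 3·3 = 5
s_5 = 2·5 + 2·-3 + -2·-2 + 3·-3 = -1
s_6 = 2·-1 + 2·5 + -2·-3 + 3·-2 = 8
s_7 = 2·8 + 2·-1 + -2·5 + 3·-3 = -5
s_8 = 2·-5 + 2·8 + -2·-1 + 3·5 = 23
s_9 = 2·23 + 2·-5 + -2·8 + 3·-1 = 17
s_10 = 2·17 + 2·23 + -2·-5 + 3·8 = 114
s_11 = 2·114 + 2·17 + -2·23 + 3·-5 = 201
s_12 = 2·201 + 2·114 + -2·17 + 3·23 = 665
s_13 = 2·665 + 2·201 + -2·114 + 3·17 = 1555
s_14 = 2·1555 + 2·665 + -2·201 + 3·114 = 4380
s_15 = 2·4380 + 2·1555 + -2·665 + 3·201 = 11143
s_16 = 2·11143 + 2·4380 + -2·1555 + 3·665 = 29931
s_17 = 2·29931 + 2·11143 + -2·4380 + 3·1555 = 78053
s_18 = 2·78053 + 2·29931 + -2·11143 + 3·4380 = 206822
s_19 = 2·206822 + 2·78053 + -2·29931 + 3·11143 = 543317
s_20 = 2·543317 + 2·206822 + -2·78053 + 3·29931 = 1433965

1433965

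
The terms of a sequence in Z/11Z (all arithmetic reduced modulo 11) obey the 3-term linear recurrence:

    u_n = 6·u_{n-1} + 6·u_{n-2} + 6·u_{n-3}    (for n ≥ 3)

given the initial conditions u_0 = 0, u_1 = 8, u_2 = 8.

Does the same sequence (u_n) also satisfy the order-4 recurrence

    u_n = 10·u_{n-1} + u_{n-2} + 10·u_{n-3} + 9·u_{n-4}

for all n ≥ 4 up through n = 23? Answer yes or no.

Terms u_0..u_23: 0, 8, 8, 8, 1, 3, 6, 5, 7, 9, 5, 5, 4, 7, 8, 4, 4, 8, 8, 10, 2, 10, 0, 6
n=4: candidate gives 3, actual u_4 = 1 ✗

no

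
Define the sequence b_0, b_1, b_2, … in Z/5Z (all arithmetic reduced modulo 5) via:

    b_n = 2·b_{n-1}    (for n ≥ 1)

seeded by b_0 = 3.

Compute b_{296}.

b_1 = 2·3 = 1
b_2 = 2·1 = 2
b_3 = 2·2 = 4
b_4 = 2·4 = 3
(b_4) = (3) = (b_0), so the sequence has period 4.
296 ≡ 0 (mod 4), hence b_296 = b_0 = 3.

3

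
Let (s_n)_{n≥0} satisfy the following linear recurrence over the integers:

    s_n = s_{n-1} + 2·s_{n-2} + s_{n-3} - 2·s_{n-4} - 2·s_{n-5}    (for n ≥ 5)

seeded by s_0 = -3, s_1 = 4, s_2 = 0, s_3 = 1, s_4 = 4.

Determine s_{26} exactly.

s_5 = 1·4 + 2·1 + 1·0 + -2·4 + -2·-3 = 4
s_6 = 1·4 + 2·4 + 1·1 + -2·0 + -2·4 = 5
s_7 = 1·5 + 2·4 + 1·4 + -2·1 + -2·0 = 15
s_8 = 1·15 + 2·5 + 1·4 + -2·4 + -2·1 = 19
s_9 = 1·19 + 2·15 + 1·5 + -2·4 + -2·4 = 38
s_10 = 1·38 + 2·19 + 1·15 + -2·5 + -2·4 = 73
s_11 = 1·73 + 2·38 + 1·19 + -2·15 + -2·5 = 128
s_12 = 1·128 + 2·73 + 1·38 + -2·19 + -2·15 = 244
s_13 = 1·244 + 2·128 + 1·73 + -2·38 + -2·19 = 459
s_14 = 1·459 + 2·244 + 1·128 + -2·73 + -2·38 = 853
s_15 = 1·853 + 2·459 + 1·244 + -2·128 + -2·73 = 1613
s_16 = 1·1613 + 2·853 + 1·459 + -2·244 + -2·128 = 3034
s_17 = 1·3034 + 2·1613 + 1·853 + -2·459 + -2·244 = 5707
s_18 = 1·5707 + 2·3034 + 1·1613 + -2·853 + -2·459 = 10764
s_19 = 1·10764 + 2·5707 + 1·3034 + -2·1613 + -2·853 = 20280
s_20 = 1·20280 + 2·10764 + 1·5707 + -2·3034 + -2·1613 = 38221
s_21 = 1·38221 + 2·20280 + 1·10764 + -2·5707 + -2·3034 = 72063
s_22 = 1·72063 + 2·38221 + 1·20280 + -2·10764 + -2·5707 = 135843
s_23 = 1·135843 + 2·72063 + 1·38221 + -2·20280 + -2·10764 = 256102
s_24 = 1·256102 + 2·135843 + 1·72063 + -2·38221 + -2·20280 = 482849
s_25 = 1·482849 + 2·256102 + 1·135843 + -2·72063 + -2·38221 = 910328
s_26 = 1·910328 + 2·482849 + 1·256102 + -2·135843 + -2·72063 = 1716316

1716316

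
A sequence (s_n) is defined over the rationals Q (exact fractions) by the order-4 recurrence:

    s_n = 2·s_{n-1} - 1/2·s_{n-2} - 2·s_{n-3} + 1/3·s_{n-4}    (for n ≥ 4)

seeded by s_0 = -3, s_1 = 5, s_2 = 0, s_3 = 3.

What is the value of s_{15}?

s_4 = 2·3 + -1/2·0 + -2·5 + 1/3·-3 = -5
s_5 = 2·-5 + -1/2·3 + -2·0 + 1/3·5 = -59/6
s_6 = 2·-59/6 + -1/2·-5 + -2·3 + 1/3·0 = -139/6
s_7 = 2·-139/6 + -1/2·-59/6 + -2·-5 + 1/3·3 = -365/12
s_8 = 2·-365/12 + -1/2·-139/6 + -2·-59/6 + 1/3·-5 = -125/4
s_9 = 2·-125/4 + -1/2·-365/12 + -2·-139/6 + 1/3·-59/6 = -305/72
s_10 = 2·-305/72 + -1/2·-125/4 + -2·-365/12 + 1/3·-139/6 = 4339/72
s_11 = 2·4339/72 + -1/2·-305/72 + -2·-125/4 + 1/3·-365/12 = 25201/144
s_12 = 2·25201/144 + -1/2·4339/72 + -2·-305/72 + 1/3·-125/4 = 5087/16
s_13 = 2·5087/16 + -1/2·25201/144 + -2·4339/72 + 1/3·-305/72 = 368437/864
s_14 = 2·368437/864 + -1/2·5087/16 + -2·25201/144 + 1/3·4339/72 = 11647/32
s_15 = 2·11647/32 + -1/2·368437/864 + -2·5087/16 + 1/3·25201/144 = -12061/192

-12061/192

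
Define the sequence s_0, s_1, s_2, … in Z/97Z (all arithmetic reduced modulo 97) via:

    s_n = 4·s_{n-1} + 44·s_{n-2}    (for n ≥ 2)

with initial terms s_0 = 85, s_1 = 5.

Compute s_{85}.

83

s_2 = 4·5 + 44·85 = 74
s_3 = 4·74 + 44·5 = 31
s_4 = 4·31 + 44·74 = 82
s_5 = 4·82 + 44·31 = 43
s_6 = 4·43 + 44·82 = 94
s_7 = 4·94 + 44·43 = 37
s_8 = 4·37 + 44·94 = 16
s_9 = 4·16 + 44·37 = 43
s_10 = 4·43 + 44·16 = 3
s_11 = 4·3 + 44·43 = 61
s_12 = 4·61 + 44·3 = 85
s_13 = 4·85 + 44·61 = 17
s_14 = 4·17 + 44·85 = 25
s_15 = 4·25 + 44·17 = 72
s_16 = 4·72 + 44·25 = 30
s_17 = 4·30 + 44·72 = 87
s_18 = 4·87 + 44·30 = 19
s_19 = 4·19 + 44·87 = 24
s_20 = 4·24 + 44·19 = 59
s_21 = 4·59 + 44·24 = 31
s_22 = 4·31 + 44·59 = 4
s_23 = 4·4 + 44·31 = 22
s_24 = 4·22 + 44·4 = 70
s_25 = 4·70 + 44·22 = 84
s_26 = 4·84 + 44·70 = 21
s_27 = 4·21 + 44·84 = 94
s_28 = 4·94 + 44·21 = 39
s_29 = 4·39 + 44·94 = 24
s_30 = 4·24 + 44·39 = 66
s_31 = 4·66 + 44·24 = 59
s_32 = 4·59 + 44·66 = 36
s_33 = 4·36 + 44·59 = 24
s_34 = 4·24 + 44·36 = 31
s_35 = 4·31 + 44·24 = 16
s_36 = 4·16 + 44·31 = 70
s_37 = 4·70 + 44·16 = 14
s_38 = 4·14 + 44·70 = 32
s_39 = 4·32 + 44·14 = 65
s_40 = 4·65 + 44·32 = 19
s_41 = 4·19 + 44·65 = 26
s_42 = 4·26 + 44·19 = 67
s_43 = 4·67 + 44·26 = 54
s_44 = 4·54 + 44·67 = 60
s_45 = 4·60 + 44·54 = 94
s_46 = 4·94 + 44·60 = 9
s_47 = 4·9 + 44·94 = 1
s_48 = 4·1 + 44·9 = 12
s_49 = 4·12 + 44·1 = 92
s_50 = 4·92 + 44·12 = 23
s_51 = 4·23 + 44·92 = 66
s_52 = 4·66 + 44·23 = 15
s_53 = 4·15 + 44·66 = 54
s_54 = 4·54 + 44·15 = 3
s_55 = 4·3 + 44·54 = 60
s_56 = 4·60 + 44·3 = 81
s_57 = 4·81 + 44·60 = 54
s_58 = 4·54 + 44·81 = 94
s_59 = 4·94 + 44·54 = 36
s_60 = 4·36 + 44·94 = 12
s_61 = 4·12 + 44·36 = 80
s_62 = 4·80 + 44·12 = 72
s_63 = 4·72 + 44·80 = 25
s_64 = 4·25 + 44·72 = 67
s_65 = 4·67 + 44·25 = 10
s_66 = 4·10 + 44·67 = 78
s_67 = 4·78 + 44·10 = 73
s_68 = 4·73 + 44·78 = 38
s_69 = 4·38 + 44·73 = 66
s_70 = 4·66 + 44·38 = 93
s_71 = 4·93 + 44·66 = 75
s_72 = 4·75 + 44·93 = 27
s_73 = 4·27 + 44·75 = 13
s_74 = 4·13 + 44·27 = 76
s_75 = 4·76 + 44·13 = 3
s_76 = 4·3 + 44·76 = 58
s_77 = 4·58 + 44·3 = 73
s_78 = 4·73 + 44·58 = 31
s_79 = 4·31 + 44·73 = 38
s_80 = 4·38 + 44·31 = 61
s_81 = 4·61 + 44·38 = 73
s_82 = 4·73 + 44·61 = 66
s_83 = 4·66 + 44·73 = 81
s_84 = 4·81 + 44·66 = 27
s_85 = 4·27 + 44·81 = 83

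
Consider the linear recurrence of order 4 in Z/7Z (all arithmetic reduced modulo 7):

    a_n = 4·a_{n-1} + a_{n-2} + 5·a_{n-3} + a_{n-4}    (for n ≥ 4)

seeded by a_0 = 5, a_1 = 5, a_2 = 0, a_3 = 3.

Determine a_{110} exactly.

5

a_4 = 4·3 + 1·0 + 5·5 + 1·5 = 0
a_5 = 4·0 + 1·3 + 5·0 + 1·5 = 1
a_6 = 4·1 + 1·0 + 5·3 + 1·0 = 5
a_7 = 4·5 + 1·1 + 5·0 + 1·3 = 3
a_8 = 4·3 + 1·5 + 5·1 + 1·0 = 1
a_9 = 4·1 + 1·3 + 5·5 + 1·1 = 5
a_10 = 4·5 + 1·1 + 5·3 + 1·5 = 6
a_11 = 4·6 + 1·5 + 5·1 + 1·3 = 2
a_12 = 4·2 + 1·6 + 5·5 + 1·1 = 5
a_13 = 4·5 + 1·2 + 5·6 + 1·5 = 1
a_14 = 4·1 + 1·5 + 5·2 + 1·6 = 4
a_15 = 4·4 + 1·1 + 5·5 + 1·2 = 2
a_16 = 4·2 + 1·4 + 5·1 + 1·5 = 1
a_17 = 4·1 + 1·2 + 5·4 + 1·1 = 6
a_18 = 4·6 + 1·1 + 5·2 + 1·4 = 4
a_19 = 4·4 + 1·6 + 5·1 + 1·2 = 1
a_20 = 4·1 + 1·4 + 5·6 + 1·1 = 4
a_21 = 4·4 + 1·1 + 5·4 + 1·6 = 1
a_22 = 4·1 + 1·4 + 5·1 + 1·4 = 3
a_23 = 4·3 + 1·1 + 5·4 + 1·1 = 6
a_24 = 4·6 + 1·3 + 5·1 + 1·4 = 1
a_25 = 4·1 + 1·6 + 5·3 + 1·1 = 5
a_26 = 4·5 + 1·1 + 5·6 + 1·3 = 5
a_27 = 4·5 + 1·5 + 5·1 + 1·6 = 1
a_28 = 4·1 + 1·5 + 5·5 + 1·1 = 0
a_29 = 4·0 + 1·1 + 5·5 + 1·5 = 3
a_30 = 4·3 + 1·0 + 5·1 + 1·5 = 1
a_31 = 4·1 + 1·3 + 5·0 + 1·1 = 1
a_32 = 4·1 + 1·1 + 5·3 + 1·0 = 6
a_33 = 4·6 + 1·1 + 5·1 + 1·3 = 5
a_34 = 4·5 + 1·6 + 5·1 + 1·1 = 4
a_35 = 4·4 + 1·5 + 5·6 + 1·1 = 3
a_36 = 4·3 + 1·4 + 5·5 + 1·6 = 5
a_37 = 4·5 + 1·3 + 5·4 + 1·5 = 6
a_38 = 4·6 + 1·5 + 5·3 + 1·4 = 6
a_39 = 4·6 + 1·6 + 5·5 + 1·3 = 2
a_40 = 4·2 + 1·6 + 5·6 + 1·5 = 0
a_41 = 4·0 + 1·2 + 5·6 + 1·6 = 3
a_42 = 4·3 + 1·0 + 5·2 + 1·6 = 0
a_43 = 4·0 + 1·3 + 5·0 + 1·2 = 5
a_44 = 4·5 + 1·0 + 5·3 + 1·0 = 0
a_45 = 4·0 + 1·5 + 5·0 + 1·3 = 1
a_46 = 4·1 + 1·0 + 5·5 + 1·0 = 1
a_47 = 4·1 + 1·1 + 5·0 + 1·5 = 3
a_48 = 4·3 + 1·1 + 5·1 + 1·0 = 4
a_49 = 4·4 + 1·3 + 5·1 + 1·1 = 4
a_50 = 4·4 + 1·4 + 5·3 + 1·1 = 1
a_51 = 4·1 + 1·4 + 5·4 + 1·3 = 3
a_52 = 4·3 + 1·1 + 5·4 + 1·4 = 2
a_53 = 4·2 + 1·3 + 5·1 + 1·4 = 6
a_54 = 4·6 + 1·2 + 5·3 + 1·1 = 0
a_55 = 4·0 + 1·6 + 5·2 + 1·3 = 5
a_56 = 4·5 + 1·0 + 5·6 + 1·2 = 3
a_57 = 4·3 + 1·5 + 5·0 + 1·6 = 2
a_58 = 4·2 + 1·3 + 5·5 + 1·0 = 1
a_59 = 4·1 + 1·2 + 5·3 + 1·5 = 5
a_60 = 4·5 + 1·1 + 5·2 + 1·3 = 6
a_61 = 4·6 + 1·5 + 5·1 + 1·2 = 1
a_62 = 4·1 + 1·6 + 5·5 + 1·1 = 1
a_63 = 4·1 + 1·1 + 5·6 + 1·5 = 5
a_64 = 4·5 + 1·1 + 5·1 + 1·6 = 4
a_65 = 4·4 + 1·5 + 5·1 + 1·1 = 6
a_66 = 4·6 + 1·4 + 5·5 + 1·1 = 5
a_67 = 4·5 + 1·6 + 5·4 + 1·5 = 2
a_68 = 4·2 + 1·5 + 5·6 + 1·4 = 5
a_69 = 4·5 + 1·2 + 5·5 + 1·6 = 4
a_70 = 4·4 + 1·5 + 5·2 + 1·5 = 1
a_71 = 4·1 + 1·4 + 5·5 + 1·2 = 0
a_72 = 4·0 + 1·1 + 5·4 + 1·5 = 5
a_73 = 4·5 + 1·0 + 5·1 + 1·4 = 1
a_74 = 4·1 + 1·5 + 5·0 + 1·1 = 3
a_75 = 4·3 + 1·1 + 5·5 + 1·0 = 3
a_76 = 4·3 + 1·3 + 5·1 + 1·5 = 4
a_77 = 4·4 + 1·3 + 5·3 + 1·1 = 0
a_78 = 4·0 + 1·4 + 5·3 + 1·3 = 1
a_79 = 4·1 + 1·0 + 5·4 + 1·3 = 6
a_80 = 4·6 + 1·1 + 5·0 + 1·4 = 1
a_81 = 4·1 + 1·6 + 5·1 + 1·0 = 1
a_82 = 4·1 + 1·1 + 5·6 + 1·1 = 1
a_83 = 4·1 + 1·1 + 5·1 + 1·6 = 2
a_84 = 4·2 + 1·1 + 5·1 + 1·1 = 1
a_85 = 4·1 + 1·2 + 5·1 + 1·1 = 5
a_86 = 4·5 + 1·1 + 5·2 + 1·1 = 4
a_87 = 4·4 + 1·5 + 5·1 + 1·2 = 0
a_88 = 4·0 + 1·4 + 5·5 + 1·1 = 2
a_89 = 4·2 + 1·0 + 5·4 + 1·5 = 5
a_90 = 4·5 + 1·2 + 5·0 + 1·4 = 5
a_91 = 4·5 + 1·5 + 5·2 + 1·0 = 0
a_92 = 4·0 + 1·5 + 5·5 + 1·2 = 4
a_93 = 4·4 + 1·0 + 5·5 + 1·5 = 4
a_94 = 4·4 + 1·4 + 5·0 + 1·5 = 4
a_95 = 4·4 + 1·4 + 5·4 + 1·0 = 5
a_96 = 4·5 + 1·4 + 5·4 + 1·4 = 6
a_97 = 4·6 + 1·5 + 5·4 + 1·4 = 4
a_98 = 4·4 + 1·6 + 5·5 + 1·4 = 2
a_99 = 4·2 + 1·4 + 5·6 + 1·5 = 5
a_100 = 4·5 + 1·2 + 5·4 + 1·6 = 6
a_101 = 4·6 + 1·5 + 5·2 + 1·4 = 1
a_102 = 4·1 + 1·6 + 5·5 + 1·2 = 2
a_103 = 4·2 + 1·1 + 5·6 + 1·5 = 2
a_104 = 4·2 + 1·2 + 5·1 + 1·6 = 0
a_105 = 4·0 + 1·2 + 5·2 + 1·1 = 6
a_106 = 4·6 + 1·0 + 5·2 + 1·2 = 1
a_107 = 4·1 + 1·6 + 5·0 + 1·2 = 5
a_108 = 4·5 + 1·1 + 5·6 + 1·0 = 2
a_109 = 4·2 + 1·5 + 5·1 + 1·6 = 3
a_110 = 4·3 + 1·2 + 5·5 + 1·1 = 5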